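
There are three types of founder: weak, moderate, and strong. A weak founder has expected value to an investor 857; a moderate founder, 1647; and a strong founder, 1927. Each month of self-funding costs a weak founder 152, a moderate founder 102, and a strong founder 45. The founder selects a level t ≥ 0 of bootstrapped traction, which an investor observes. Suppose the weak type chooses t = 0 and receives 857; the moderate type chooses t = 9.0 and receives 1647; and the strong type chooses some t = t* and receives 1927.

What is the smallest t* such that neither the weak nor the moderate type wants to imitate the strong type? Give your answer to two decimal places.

Weak type (on-path payoff 857) won't mimic when 857 ≥ 1927 − 152·t*, i.e. t* ≥ 7.04.
Moderate type (on-path payoff 1647 − 102×9.0 = 729) won't mimic when 729 ≥ 1927 − 102·t*, i.e. t* ≥ 11.75.
Both must hold, so t* = max(7.04, 11.75) = 11.75. The moderate type's constraint binds.

11.75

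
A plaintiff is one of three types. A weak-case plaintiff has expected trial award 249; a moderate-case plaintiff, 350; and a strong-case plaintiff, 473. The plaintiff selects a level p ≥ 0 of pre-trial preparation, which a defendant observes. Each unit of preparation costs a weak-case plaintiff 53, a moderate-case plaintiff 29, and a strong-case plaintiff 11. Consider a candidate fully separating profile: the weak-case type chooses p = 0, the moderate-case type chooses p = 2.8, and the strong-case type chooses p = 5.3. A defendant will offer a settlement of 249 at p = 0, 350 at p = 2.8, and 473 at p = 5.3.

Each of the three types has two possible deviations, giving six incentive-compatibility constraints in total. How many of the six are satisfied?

Moderate-case (own payoff 350 − 29×2.8 = 268.8): to p=0 gives 249 → no gain ✓; to p=5.3 gives 473 − 29×5.3 = 319.3 → profitable ✗.
Strong-case (own payoff 473 − 11×5.3 = 414.7): to p=0 gives 249 → no gain ✓; to p=2.8 gives 350 − 11×2.8 = 319.2 → no gain ✓.
Weak-case (own payoff 249): to p=2.8 gives 350 − 53×2.8 = 201.6 → no gain ✓; to p=5.3 gives 473 − 53×5.3 = 192.1 → no gain ✓.
5 of the 6 constraints hold; not an equilibrium.

5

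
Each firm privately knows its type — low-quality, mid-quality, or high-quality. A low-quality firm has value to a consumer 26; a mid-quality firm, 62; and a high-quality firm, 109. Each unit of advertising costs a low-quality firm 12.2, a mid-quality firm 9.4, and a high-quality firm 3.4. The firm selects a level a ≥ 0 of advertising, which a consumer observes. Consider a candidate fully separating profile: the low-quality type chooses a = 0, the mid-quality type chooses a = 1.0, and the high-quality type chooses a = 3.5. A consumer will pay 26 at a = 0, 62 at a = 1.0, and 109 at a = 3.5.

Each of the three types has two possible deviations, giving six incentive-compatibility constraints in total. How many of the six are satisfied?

3

High-quality (own payoff 109 − 3.4×3.5 = 97.1): to a=0 gives 26 → no gain ✓; to a=1.0 gives 62 − 3.4×1.0 = 58.6 → no gain ✓.
Low-quality (own payoff 26): to a=1.0 gives 62 − 12.2×1.0 = 49.8 → profitable ✗; to a=3.5 gives 109 − 12.2×3.5 = 66.3 → profitable ✗.
Mid-quality (own payoff 62 − 9.4×1.0 = 52.6): to a=0 gives 26 → no gain ✓; to a=3.5 gives 109 − 9.4×3.5 = 76.1 → profitable ✗.
3 of the 6 constraints hold; not an equilibrium.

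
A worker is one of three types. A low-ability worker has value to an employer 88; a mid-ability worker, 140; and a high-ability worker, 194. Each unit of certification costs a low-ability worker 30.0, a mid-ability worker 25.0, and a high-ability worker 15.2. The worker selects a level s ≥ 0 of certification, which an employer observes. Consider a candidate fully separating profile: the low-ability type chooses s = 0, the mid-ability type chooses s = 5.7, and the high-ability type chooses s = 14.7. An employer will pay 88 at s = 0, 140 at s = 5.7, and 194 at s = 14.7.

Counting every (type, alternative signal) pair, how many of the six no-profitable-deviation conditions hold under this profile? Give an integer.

Low-ability (own payoff 88): to s=5.7 gives 140 − 30.0×5.7 = -31 → no gain ✓; to s=14.7 gives 194 − 30.0×14.7 = -247 → no gain ✓.
Mid-ability (own payoff 140 − 25.0×5.7 = -2.5): to s=0 gives 88 → profitable ✗; to s=14.7 gives 194 − 25.0×14.7 = -173.5 → no gain ✓.
High-ability (own payoff 194 − 15.2×14.7 = -29.44): to s=0 gives 88 → profitable ✗; to s=5.7 gives 140 − 15.2×5.7 = 53.36 → profitable ✗.
3 of the 6 constraints hold; not an equilibrium.

3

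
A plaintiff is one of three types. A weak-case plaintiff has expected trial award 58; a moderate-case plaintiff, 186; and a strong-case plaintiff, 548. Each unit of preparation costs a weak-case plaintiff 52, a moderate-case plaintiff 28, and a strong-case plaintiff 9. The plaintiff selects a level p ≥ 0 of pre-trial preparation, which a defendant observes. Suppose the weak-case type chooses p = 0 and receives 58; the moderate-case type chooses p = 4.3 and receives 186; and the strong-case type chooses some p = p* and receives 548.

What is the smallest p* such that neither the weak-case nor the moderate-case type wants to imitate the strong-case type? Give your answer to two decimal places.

Moderate-case type (on-path payoff 186 − 28×4.3 = 65.6) won't mimic when 65.6 ≥ 548 − 28·p*, i.e. p* ≥ 17.23.
Weak-case type (on-path payoff 58) won't mimic when 58 ≥ 548 − 52·p*, i.e. p* ≥ 9.42.
Both must hold, so p* = max(9.42, 17.23) = 17.23. The moderate-case type's constraint binds.

17.23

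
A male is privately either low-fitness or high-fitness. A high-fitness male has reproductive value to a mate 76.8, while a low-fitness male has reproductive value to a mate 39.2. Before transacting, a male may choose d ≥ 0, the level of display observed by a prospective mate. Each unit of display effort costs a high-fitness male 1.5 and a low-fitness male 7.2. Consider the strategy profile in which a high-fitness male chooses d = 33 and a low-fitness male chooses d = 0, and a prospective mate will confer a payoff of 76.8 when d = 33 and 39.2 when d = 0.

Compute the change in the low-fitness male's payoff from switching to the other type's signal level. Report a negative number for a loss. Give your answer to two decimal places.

Playing d = 0 the low-fitness male receives 39.2.
Deviating to d = 33 brings payment 76.8 at cost 7.2 × 33 = 237.6, netting -160.8.
Gain from deviating: -160.8 − 39.2 = -200.00.
The gain is negative, so the low-fitness type's incentive-compatibility constraint is satisfied.

-200.00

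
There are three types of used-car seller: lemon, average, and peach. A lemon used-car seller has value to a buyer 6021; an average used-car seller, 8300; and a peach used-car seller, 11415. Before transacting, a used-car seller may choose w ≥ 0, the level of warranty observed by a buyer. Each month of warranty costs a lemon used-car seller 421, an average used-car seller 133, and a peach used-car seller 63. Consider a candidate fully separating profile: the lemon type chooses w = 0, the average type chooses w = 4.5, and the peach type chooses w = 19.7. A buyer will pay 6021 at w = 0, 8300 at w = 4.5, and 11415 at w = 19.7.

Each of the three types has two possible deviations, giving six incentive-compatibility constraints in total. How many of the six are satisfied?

4

Average (own payoff 8300 − 133×4.5 = 7701.5): to w=0 gives 6021 → no gain ✓; to w=19.7 gives 11415 − 133×19.7 = 8794.9 → profitable ✗.
Peach (own payoff 11415 − 63×19.7 = 10173.9): to w=0 gives 6021 → no gain ✓; to w=4.5 gives 8300 − 63×4.5 = 8016.5 → no gain ✓.
Lemon (own payoff 6021): to w=4.5 gives 8300 − 421×4.5 = 6405.5 → profitable ✗; to w=19.7 gives 11415 − 421×19.7 = 3121.3 → no gain ✓.
4 of the 6 constraints hold; not an equilibrium.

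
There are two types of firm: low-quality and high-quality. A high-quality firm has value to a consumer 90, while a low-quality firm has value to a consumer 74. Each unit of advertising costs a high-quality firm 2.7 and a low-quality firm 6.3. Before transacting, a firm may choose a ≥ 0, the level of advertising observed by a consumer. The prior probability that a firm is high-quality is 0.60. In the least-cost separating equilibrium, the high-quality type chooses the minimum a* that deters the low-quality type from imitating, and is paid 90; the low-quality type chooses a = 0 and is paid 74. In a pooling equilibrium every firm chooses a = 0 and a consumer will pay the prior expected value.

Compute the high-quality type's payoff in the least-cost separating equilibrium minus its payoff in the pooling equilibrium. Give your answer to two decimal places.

-0.46

Least-cost separating signal: a* solves 74 = 90 − 6.3·a*, so a* = (90 − 74)/6.3 ≈ 2.5397.
High-quality type's separating payoff: 90 − 2.7 × a* = 90 − 2.7 × (90 − 74)/6.3 = 90 − 43.2/6.3 ≈ 83.1429.
Pooling payoff: 0.60 × 90 + 0.40 × 74 = 83.6.
Difference: 83.1429 − 83.6 = -0.4571, i.e. -0.46 to two decimal places.
The high-quality type would prefer the pooling outcome.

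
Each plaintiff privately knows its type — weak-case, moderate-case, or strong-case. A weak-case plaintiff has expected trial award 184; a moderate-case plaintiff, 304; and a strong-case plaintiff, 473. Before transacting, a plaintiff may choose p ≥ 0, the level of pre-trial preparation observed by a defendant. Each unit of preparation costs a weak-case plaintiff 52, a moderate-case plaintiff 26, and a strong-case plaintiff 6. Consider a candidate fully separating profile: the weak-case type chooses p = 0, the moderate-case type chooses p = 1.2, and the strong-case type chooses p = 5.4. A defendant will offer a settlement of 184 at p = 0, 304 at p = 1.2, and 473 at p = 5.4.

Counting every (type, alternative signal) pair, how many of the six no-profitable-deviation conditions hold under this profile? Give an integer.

Weak-case (own payoff 184): to p=1.2 gives 304 − 52×1.2 = 241.6 → profitable ✗; to p=5.4 gives 473 − 52×5.4 = 192.2 → profitable ✗.
Strong-case (own payoff 473 − 6×5.4 = 440.6): to p=0 gives 184 → no gain ✓; to p=1.2 gives 304 − 6×1.2 = 296.8 → no gain ✓.
Moderate-case (own payoff 304 − 26×1.2 = 272.8): to p=0 gives 184 → no gain ✓; to p=5.4 gives 473 − 26×5.4 = 332.6 → profitable ✗.
3 of the 6 constraints hold; not an equilibrium.

3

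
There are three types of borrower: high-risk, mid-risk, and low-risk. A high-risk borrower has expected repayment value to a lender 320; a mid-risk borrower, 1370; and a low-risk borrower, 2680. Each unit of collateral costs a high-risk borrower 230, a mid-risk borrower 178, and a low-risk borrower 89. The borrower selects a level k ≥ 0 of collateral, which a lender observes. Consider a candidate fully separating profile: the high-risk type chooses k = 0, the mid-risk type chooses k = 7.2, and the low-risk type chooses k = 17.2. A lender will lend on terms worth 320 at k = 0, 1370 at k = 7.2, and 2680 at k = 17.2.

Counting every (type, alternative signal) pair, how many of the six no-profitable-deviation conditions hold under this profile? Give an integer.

5

Low-risk (own payoff 2680 − 89×17.2 = 1149.2): to k=0 gives 320 → no gain ✓; to k=7.2 gives 1370 − 89×7.2 = 729.2 → no gain ✓.
Mid-risk (own payoff 1370 − 178×7.2 = 88.4): to k=0 gives 320 → profitable ✗; to k=17.2 gives 2680 − 178×17.2 = -381.6 → no gain ✓.
High-risk (own payoff 320): to k=7.2 gives 1370 − 230×7.2 = -286 → no gain ✓; to k=17.2 gives 2680 − 230×17.2 = -1276 → no gain ✓.
5 of the 6 constraints hold; not an equilibrium.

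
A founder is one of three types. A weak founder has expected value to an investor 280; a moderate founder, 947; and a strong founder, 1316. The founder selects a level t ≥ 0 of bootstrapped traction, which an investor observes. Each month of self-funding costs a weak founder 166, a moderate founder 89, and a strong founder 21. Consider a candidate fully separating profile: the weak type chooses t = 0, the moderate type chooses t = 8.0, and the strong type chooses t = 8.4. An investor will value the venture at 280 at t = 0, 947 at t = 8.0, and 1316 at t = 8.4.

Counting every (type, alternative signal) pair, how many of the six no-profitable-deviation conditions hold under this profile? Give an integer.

4

Moderate (own payoff 947 − 89×8.0 = 235): to t=0 gives 280 → profitable ✗; to t=8.4 gives 1316 − 89×8.4 = 568.4 → profitable ✗.
Strong (own payoff 1316 − 21×8.4 = 1139.6): to t=0 gives 280 → no gain ✓; to t=8.0 gives 947 − 21×8.0 = 779 → no gain ✓.
Weak (own payoff 280): to t=8.0 gives 947 − 166×8.0 = -381 → no gain ✓; to t=8.4 gives 1316 − 166×8.4 = -78.4 → no gain ✓.
4 of the 6 constraints hold; not an equilibrium.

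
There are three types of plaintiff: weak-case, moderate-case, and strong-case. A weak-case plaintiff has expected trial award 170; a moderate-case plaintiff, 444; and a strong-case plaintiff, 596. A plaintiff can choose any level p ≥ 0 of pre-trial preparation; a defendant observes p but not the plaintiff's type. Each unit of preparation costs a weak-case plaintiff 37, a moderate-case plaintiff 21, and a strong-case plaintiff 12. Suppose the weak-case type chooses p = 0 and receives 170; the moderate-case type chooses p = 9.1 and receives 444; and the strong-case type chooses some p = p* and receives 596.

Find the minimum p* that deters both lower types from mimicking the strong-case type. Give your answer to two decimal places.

Moderate-case type (on-path payoff 444 − 21×9.1 = 252.9) won't mimic when 252.9 ≥ 596 − 21·p*, i.e. p* ≥ 16.34.
Weak-case type (on-path payoff 170) won't mimic when 170 ≥ 596 − 37·p*, i.e. p* ≥ 11.51.
Both must hold, so p* = max(11.51, 16.34) = 16.34. The moderate-case type's constraint binds.

16.34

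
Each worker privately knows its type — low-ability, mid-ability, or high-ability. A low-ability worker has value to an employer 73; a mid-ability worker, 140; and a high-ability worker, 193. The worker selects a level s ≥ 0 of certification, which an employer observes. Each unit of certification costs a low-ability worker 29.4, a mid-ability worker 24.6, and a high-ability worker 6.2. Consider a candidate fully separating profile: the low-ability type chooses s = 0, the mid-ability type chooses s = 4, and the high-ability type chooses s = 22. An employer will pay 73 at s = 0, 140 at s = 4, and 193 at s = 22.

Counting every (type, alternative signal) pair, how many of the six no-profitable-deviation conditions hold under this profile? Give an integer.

Mid-ability (own payoff 140 − 24.6×4 = 41.6): to s=0 gives 73 → profitable ✗; to s=22 gives 193 − 24.6×22 = -348.2 → no gain ✓.
High-ability (own payoff 193 − 6.2×22 = 56.6): to s=0 gives 73 → profitable ✗; to s=4 gives 140 − 6.2×4 = 115.2 → profitable ✗.
Low-ability (own payoff 73): to s=4 gives 140 − 29.4×4 = 22.4 → no gain ✓; to s=22 gives 193 − 29.4×22 = -453.8 → no gain ✓.
3 of the 6 constraints hold; not an equilibrium.

3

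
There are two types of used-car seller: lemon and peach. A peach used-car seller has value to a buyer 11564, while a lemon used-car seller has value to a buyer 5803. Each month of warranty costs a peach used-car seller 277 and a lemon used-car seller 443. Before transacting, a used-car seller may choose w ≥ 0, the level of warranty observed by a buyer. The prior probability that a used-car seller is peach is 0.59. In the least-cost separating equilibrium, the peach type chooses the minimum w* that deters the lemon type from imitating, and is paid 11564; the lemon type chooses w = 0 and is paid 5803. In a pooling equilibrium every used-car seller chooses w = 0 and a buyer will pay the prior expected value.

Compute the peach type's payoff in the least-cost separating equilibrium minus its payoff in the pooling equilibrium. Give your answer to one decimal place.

Least-cost separating signal: w* solves 5803 = 11564 − 443·w*, so w* = (11564 − 5803)/443 ≈ 13.0045.
Peach type's separating payoff: 11564 − 277 × w* = 11564 − 277 × (11564 − 5803)/443 = 11564 − 1595797/443 ≈ 7961.749.
Pooling payoff: 0.59 × 11564 + 0.41 × 5803 = 9201.99.
Difference: 7961.749 − 9201.99 = -1240.241, i.e. -1240.2 to one decimal place.
The peach type would prefer the pooling outcome.

-1240.2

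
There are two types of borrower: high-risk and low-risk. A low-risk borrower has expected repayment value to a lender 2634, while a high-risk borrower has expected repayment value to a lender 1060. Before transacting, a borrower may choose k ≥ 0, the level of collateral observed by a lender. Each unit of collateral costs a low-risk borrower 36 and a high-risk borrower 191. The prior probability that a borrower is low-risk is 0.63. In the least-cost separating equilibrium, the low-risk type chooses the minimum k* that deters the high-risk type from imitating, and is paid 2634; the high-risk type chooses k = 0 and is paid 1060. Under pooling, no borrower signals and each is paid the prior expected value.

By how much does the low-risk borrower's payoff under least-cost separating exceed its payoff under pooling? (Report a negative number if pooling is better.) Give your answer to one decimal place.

Least-cost separating signal: k* solves 1060 = 2634 − 191·k*, so k* = (2634 − 1060)/191 ≈ 8.2408.
Low-risk type's separating payoff: 2634 − 36 × k* = 2634 − 36 × (2634 − 1060)/191 = 2634 − 56664/191 ≈ 2337.330.
Pooling payoff: 0.63 × 2634 + 0.37 × 1060 = 2051.62.
Difference: 2337.330 − 2051.62 = 285.71, i.e. 285.7 to one decimal place.
The low-risk type prefers to separate.

285.7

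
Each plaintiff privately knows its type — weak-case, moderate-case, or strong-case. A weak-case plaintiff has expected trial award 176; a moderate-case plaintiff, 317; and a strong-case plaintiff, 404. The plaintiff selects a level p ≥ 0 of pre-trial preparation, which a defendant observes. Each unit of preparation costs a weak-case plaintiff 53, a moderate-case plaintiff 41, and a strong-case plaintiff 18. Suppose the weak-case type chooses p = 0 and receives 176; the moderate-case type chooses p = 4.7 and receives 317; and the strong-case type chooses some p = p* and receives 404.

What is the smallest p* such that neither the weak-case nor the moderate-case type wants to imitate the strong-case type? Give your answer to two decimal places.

Moderate-case type (on-path payoff 317 − 41×4.7 = 124.3) won't mimic when 124.3 ≥ 404 − 41·p*, i.e. p* ≥ 6.82.
Weak-case type (on-path payoff 176) won't mimic when 176 ≥ 404 − 53·p*, i.e. p* ≥ 4.30.
Both must hold, so p* = max(4.30, 6.82) = 6.82. The moderate-case type's constraint binds.

6.82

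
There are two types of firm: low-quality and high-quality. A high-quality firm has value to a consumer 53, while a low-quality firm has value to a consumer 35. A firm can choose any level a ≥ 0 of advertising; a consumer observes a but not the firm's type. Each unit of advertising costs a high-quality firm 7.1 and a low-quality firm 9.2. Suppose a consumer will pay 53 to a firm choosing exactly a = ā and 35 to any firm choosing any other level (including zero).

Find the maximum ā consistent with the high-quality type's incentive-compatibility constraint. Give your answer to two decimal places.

2.54

Choosing ā yields the high-quality type 53 − 7.1·ā; choosing zero yields 35.
The high-quality type is indifferent at 53 − 7.1·ā = 35, i.e. ā = (53 − 35) / 7.1 ≈ 2.54.
For any ā above 2.54 the high-quality type would rather pool at zero, so separation collapses.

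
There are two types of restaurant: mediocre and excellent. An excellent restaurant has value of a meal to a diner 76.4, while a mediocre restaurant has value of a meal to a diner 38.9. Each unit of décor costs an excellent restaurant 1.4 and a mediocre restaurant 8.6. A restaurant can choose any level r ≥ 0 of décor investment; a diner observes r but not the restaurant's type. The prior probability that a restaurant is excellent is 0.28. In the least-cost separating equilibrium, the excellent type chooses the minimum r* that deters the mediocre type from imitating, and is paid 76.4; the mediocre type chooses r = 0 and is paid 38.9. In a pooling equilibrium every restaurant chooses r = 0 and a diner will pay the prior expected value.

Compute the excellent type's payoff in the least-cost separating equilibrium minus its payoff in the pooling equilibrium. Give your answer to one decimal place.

Least-cost separating signal: r* solves 38.9 = 76.4 − 8.6·r*, so r* = (76.4 − 38.9)/8.6 ≈ 4.3605.
Excellent type's separating payoff: 76.4 − 1.4 × r* = 76.4 − 1.4 × (76.4 − 38.9)/8.6 = 76.4 − 52.5/8.6 ≈ 70.295.
Pooling payoff: 0.28 × 76.4 + 0.72 × 38.9 = 49.4.
Difference: 70.295 − 49.4 = 20.895, i.e. 20.9 to one decimal place.
The excellent type prefers to separate.

20.9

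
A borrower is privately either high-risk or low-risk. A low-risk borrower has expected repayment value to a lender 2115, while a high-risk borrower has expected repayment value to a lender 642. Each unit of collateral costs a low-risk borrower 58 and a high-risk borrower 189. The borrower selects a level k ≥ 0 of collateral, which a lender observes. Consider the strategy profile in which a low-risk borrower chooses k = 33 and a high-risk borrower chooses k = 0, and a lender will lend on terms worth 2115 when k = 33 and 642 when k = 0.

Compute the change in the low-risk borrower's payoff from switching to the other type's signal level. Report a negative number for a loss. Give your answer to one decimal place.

441.0

Playing k = 33 the low-risk borrower receives 2115 − 58 × 33 = 201.
Deviating to k = 0 yields 642 instead.
Gain from deviating: 642 − 201 = 441.0.
The gain is positive, so the low-risk type's incentive-compatibility constraint is violated — this profile is not a separating equilibrium.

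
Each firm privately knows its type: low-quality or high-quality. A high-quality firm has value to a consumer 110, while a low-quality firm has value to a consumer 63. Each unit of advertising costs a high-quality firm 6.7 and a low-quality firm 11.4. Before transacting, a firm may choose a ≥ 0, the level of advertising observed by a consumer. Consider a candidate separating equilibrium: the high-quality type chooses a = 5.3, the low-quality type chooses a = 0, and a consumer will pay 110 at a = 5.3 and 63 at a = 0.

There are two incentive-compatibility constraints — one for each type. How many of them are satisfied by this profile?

2

Low-quality type: stay at 0 → 63; mimic → 110 − 11.4 × 5.3 = 49.58. IC holds (63 ≥ 49.58).
High-quality type: signal → 110 − 6.7 × 5.3 = 74.49; deviate to 0 → 63. IC holds (74.49 ≥ 63).
2 of 2 constraints hold, so this is a separating equilibrium.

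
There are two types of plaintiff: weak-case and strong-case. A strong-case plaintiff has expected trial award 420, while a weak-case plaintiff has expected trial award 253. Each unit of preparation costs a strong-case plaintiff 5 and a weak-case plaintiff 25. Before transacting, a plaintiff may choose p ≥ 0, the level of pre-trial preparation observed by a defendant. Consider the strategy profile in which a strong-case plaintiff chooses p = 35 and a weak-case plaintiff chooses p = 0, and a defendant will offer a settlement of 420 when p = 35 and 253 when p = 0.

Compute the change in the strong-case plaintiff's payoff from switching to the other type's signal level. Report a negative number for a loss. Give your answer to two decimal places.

Playing p = 35 the strong-case plaintiff receives 420 − 5 × 35 = 245.
Deviating to p = 0 yields 253 instead.
Gain from deviating: 253 − 245 = 8.00.
The gain is positive, so the strong-case type's incentive-compatibility constraint is violated — this profile is not a separating equilibrium.

8.00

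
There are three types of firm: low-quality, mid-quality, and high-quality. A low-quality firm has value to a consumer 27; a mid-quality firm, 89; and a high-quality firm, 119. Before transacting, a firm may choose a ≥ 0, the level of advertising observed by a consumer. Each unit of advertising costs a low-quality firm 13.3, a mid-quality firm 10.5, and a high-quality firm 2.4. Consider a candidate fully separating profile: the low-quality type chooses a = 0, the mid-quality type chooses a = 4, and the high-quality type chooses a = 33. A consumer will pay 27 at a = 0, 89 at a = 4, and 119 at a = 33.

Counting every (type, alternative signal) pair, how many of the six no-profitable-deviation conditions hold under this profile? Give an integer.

4

Low-quality (own payoff 27): to a=4 gives 89 − 13.3×4 = 35.8 → profitable ✗; to a=33 gives 119 − 13.3×33 = -319.9 → no gain ✓.
Mid-quality (own payoff 89 − 10.5×4 = 47): to a=0 gives 27 → no gain ✓; to a=33 gives 119 − 10.5×33 = -227.5 → no gain ✓.
High-quality (own payoff 119 − 2.4×33 = 39.8): to a=0 gives 27 → no gain ✓; to a=4 gives 89 − 2.4×4 = 79.4 → profitable ✗.
4 of the 6 constraints hold; not an equilibrium.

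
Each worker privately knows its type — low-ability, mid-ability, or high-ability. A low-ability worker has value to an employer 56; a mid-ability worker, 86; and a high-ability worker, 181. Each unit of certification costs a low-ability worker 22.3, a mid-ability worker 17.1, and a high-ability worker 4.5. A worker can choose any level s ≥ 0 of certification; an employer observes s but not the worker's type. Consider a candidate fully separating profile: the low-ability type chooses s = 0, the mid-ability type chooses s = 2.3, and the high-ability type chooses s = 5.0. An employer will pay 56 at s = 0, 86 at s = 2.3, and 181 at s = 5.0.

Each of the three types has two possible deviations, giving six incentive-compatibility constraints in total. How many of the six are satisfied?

3

Low-ability (own payoff 56): to s=2.3 gives 86 − 22.3×2.3 = 34.71 → no gain ✓; to s=5.0 gives 181 − 22.3×5.0 = 69.5 → profitable ✗.
Mid-ability (own payoff 86 − 17.1×2.3 = 46.67): to s=0 gives 56 → profitable ✗; to s=5.0 gives 181 − 17.1×5.0 = 95.5 → profitable ✗.
High-ability (own payoff 181 − 4.5×5.0 = 158.5): to s=0 gives 56 → no gain ✓; to s=2.3 gives 86 − 4.5×2.3 = 75.65 → no gain ✓.
3 of the 6 constraints hold; not an equilibrium.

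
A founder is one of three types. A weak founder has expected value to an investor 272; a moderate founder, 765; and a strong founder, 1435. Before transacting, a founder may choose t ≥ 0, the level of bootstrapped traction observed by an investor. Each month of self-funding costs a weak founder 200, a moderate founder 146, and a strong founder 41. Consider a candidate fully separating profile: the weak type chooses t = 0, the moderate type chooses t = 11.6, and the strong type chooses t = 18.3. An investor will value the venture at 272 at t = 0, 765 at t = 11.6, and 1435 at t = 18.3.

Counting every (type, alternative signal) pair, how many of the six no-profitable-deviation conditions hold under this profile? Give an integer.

Weak (own payoff 272): to t=11.6 gives 765 − 200×11.6 = -1555 → no gain ✓; to t=18.3 gives 1435 − 200×18.3 = -2225 → no gain ✓.
Strong (own payoff 1435 − 41×18.3 = 684.7): to t=0 gives 272 → no gain ✓; to t=11.6 gives 765 − 41×11.6 = 289.4 → no gain ✓.
Moderate (own payoff 765 − 146×11.6 = -928.6): to t=0 gives 272 → profitable ✗; to t=18.3 gives 1435 − 146×18.3 = -1236.8 → no gain ✓.
5 of the 6 constraints hold; not an equilibrium.

5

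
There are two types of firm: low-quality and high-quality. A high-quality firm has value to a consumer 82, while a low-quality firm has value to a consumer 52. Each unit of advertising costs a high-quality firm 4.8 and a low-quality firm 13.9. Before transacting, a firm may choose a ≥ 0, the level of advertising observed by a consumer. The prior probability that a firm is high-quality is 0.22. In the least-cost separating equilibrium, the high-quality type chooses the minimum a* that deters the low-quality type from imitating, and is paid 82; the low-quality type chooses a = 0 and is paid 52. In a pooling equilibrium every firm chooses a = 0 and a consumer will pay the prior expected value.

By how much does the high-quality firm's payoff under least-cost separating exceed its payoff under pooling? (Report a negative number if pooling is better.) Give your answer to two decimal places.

13.04

Least-cost separating signal: a* solves 52 = 82 − 13.9·a*, so a* = (82 − 52)/13.9 ≈ 2.1583.
High-quality type's separating payoff: 82 − 4.8 × a* = 82 − 4.8 × (82 − 52)/13.9 = 82 − 144/13.9 ≈ 71.6403.
Pooling payoff: 0.22 × 82 + 0.78 × 52 = 58.6.
Difference: 71.6403 − 58.6 = 13.0403, i.e. 13.04 to two decimal places.
The high-quality type prefers to separate.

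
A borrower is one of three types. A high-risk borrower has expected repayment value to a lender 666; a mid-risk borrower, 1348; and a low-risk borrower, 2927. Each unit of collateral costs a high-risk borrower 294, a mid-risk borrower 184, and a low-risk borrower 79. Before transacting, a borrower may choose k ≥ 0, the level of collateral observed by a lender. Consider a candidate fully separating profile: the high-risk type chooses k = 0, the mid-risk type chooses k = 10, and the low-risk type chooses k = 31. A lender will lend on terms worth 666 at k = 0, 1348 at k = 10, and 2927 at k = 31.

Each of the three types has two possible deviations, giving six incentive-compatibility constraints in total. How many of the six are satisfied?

3

Mid-risk (own payoff 1348 − 184×10 = -492): to k=0 gives 666 → profitable ✗; to k=31 gives 2927 − 184×31 = -2777 → no gain ✓.
High-risk (own payoff 666): to k=10 gives 1348 − 294×10 = -1592 → no gain ✓; to k=31 gives 2927 − 294×31 = -6187 → no gain ✓.
Low-risk (own payoff 2927 − 79×31 = 478): to k=0 gives 666 → profitable ✗; to k=10 gives 1348 − 79×10 = 558 → profitable ✗.
3 of the 6 constraints hold; not an equilibrium.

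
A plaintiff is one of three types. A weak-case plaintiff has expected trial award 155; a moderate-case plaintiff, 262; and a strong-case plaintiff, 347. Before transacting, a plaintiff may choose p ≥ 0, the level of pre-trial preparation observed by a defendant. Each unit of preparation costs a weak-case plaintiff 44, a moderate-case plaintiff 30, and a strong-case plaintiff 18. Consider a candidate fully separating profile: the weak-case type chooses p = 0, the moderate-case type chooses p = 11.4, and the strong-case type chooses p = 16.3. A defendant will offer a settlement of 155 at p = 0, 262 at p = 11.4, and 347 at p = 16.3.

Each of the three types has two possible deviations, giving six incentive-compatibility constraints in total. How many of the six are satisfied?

Strong-case (own payoff 347 − 18×16.3 = 53.6): to p=0 gives 155 → profitable ✗; to p=11.4 gives 262 − 18×11.4 = 56.8 → profitable ✗.
Weak-case (own payoff 155): to p=11.4 gives 262 − 44×11.4 = -239.6 → no gain ✓; to p=16.3 gives 347 − 44×16.3 = -370.2 → no gain ✓.
Moderate-case (own payoff 262 − 30×11.4 = -80): to p=0 gives 155 → profitable ✗; to p=16.3 gives 347 − 30×16.3 = -142 → no gain ✓.
3 of the 6 constraints hold; not an equilibrium.

3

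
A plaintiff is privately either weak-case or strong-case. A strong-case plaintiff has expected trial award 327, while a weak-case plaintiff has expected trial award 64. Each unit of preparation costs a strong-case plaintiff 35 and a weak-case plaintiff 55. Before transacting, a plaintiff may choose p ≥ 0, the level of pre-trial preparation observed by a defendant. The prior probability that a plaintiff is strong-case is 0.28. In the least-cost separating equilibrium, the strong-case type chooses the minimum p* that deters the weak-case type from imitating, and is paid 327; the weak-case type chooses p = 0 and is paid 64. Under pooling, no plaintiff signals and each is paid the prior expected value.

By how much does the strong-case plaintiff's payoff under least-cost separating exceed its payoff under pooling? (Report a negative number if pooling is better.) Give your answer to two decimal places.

Least-cost separating signal: p* solves 64 = 327 − 55·p*, so p* = (327 − 64)/55 ≈ 4.7818.
Strong-case type's separating payoff: 327 − 35 × p* = 327 − 35 × (327 − 64)/55 = 327 − 9205/55 ≈ 159.6364.
Pooling payoff: 0.28 × 327 + 0.72 × 64 = 137.64.
Difference: 159.6364 − 137.64 = 21.9964, i.e. 22.00 to two decimal places.
The strong-case type prefers to separate.

22.00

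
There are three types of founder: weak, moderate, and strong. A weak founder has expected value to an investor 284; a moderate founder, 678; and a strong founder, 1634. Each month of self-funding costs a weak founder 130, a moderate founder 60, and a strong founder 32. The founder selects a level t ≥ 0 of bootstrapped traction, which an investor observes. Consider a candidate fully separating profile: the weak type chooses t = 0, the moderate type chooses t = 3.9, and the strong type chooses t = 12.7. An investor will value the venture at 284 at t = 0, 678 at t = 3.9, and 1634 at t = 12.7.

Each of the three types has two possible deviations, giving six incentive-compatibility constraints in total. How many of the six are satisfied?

Moderate (own payoff 678 − 60×3.9 = 444): to t=0 gives 284 → no gain ✓; to t=12.7 gives 1634 − 60×12.7 = 872 → profitable ✗.
Strong (own payoff 1634 − 32×12.7 = 1227.6): to t=0 gives 284 → no gain ✓; to t=3.9 gives 678 − 32×3.9 = 553.2 → no gain ✓.
Weak (own payoff 284): to t=3.9 gives 678 − 130×3.9 = 171 → no gain ✓; to t=12.7 gives 1634 − 130×12.7 = -17 → no gain ✓.
5 of the 6 constraints hold; not an equilibrium.

5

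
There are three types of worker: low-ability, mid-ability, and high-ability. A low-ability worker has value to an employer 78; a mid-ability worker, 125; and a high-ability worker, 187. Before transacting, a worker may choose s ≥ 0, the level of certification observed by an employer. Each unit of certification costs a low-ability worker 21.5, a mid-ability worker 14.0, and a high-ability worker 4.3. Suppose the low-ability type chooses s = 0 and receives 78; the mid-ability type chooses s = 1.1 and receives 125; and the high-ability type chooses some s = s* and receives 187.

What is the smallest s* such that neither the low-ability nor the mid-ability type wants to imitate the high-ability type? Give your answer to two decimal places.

Low-ability type (on-path payoff 78) won't mimic when 78 ≥ 187 − 21.5·s*, i.e. s* ≥ 5.07.
Mid-ability type (on-path payoff 125 − 14.0×1.1 = 109.6) won't mimic when 109.6 ≥ 187 − 14.0·s*, i.e. s* ≥ 5.53.
Both must hold, so s* = max(5.07, 5.53) = 5.53. The mid-ability type's constraint binds.

5.53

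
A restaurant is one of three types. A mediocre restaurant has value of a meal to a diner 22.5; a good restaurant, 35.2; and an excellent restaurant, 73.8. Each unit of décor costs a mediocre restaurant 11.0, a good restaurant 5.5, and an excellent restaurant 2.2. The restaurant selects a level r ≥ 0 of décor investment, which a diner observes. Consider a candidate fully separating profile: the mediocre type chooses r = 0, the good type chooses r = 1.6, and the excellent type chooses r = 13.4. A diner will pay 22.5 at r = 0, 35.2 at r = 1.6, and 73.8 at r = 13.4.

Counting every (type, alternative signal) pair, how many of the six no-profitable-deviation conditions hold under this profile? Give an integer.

Good (own payoff 35.2 − 5.5×1.6 = 26.4): to r=0 gives 22.5 → no gain ✓; to r=13.4 gives 73.8 − 5.5×13.4 = 0.1 → no gain ✓.
Excellent (own payoff 73.8 − 2.2×13.4 = 44.32): to r=0 gives 22.5 → no gain ✓; to r=1.6 gives 35.2 − 2.2×1.6 = 31.68 → no gain ✓.
Mediocre (own payoff 22.5): to r=1.6 gives 35.2 − 11.0×1.6 = 17.6 → no gain ✓; to r=13.4 gives 73.8 − 11.0×13.4 = -73.6 → no gain ✓.
6 of the 6 constraints hold; this profile is a separating equilibrium.

6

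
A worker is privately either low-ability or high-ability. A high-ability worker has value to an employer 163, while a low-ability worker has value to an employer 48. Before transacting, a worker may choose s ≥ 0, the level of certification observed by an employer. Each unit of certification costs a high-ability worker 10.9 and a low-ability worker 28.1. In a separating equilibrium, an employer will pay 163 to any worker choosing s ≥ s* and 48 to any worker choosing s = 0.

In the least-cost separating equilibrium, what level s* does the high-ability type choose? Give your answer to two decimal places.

A low-ability worker choosing s = 0 receives 48.
Imitating at s* instead would pay 163 at cost 28.1·s*, netting 163 − 28.1·s*.
Indifference: 48 = 163 − 28.1·s*, so s* = (163 − 48) / 28.1 ≈ 4.09.
This is the low-ability type's binding incentive-compatibility constraint; any s ≥ 4.09 sustains separation on that side.

4.09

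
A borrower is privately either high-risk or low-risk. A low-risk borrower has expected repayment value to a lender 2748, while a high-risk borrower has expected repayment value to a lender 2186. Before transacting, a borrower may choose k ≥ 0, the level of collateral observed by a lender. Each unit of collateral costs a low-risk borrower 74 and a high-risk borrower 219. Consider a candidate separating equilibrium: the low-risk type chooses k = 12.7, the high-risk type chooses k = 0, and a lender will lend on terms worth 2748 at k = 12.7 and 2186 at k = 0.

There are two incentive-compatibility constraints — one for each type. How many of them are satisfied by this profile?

High-risk type: stay at 0 → 2186; mimic → 2748 − 219 × 12.7 = -33.3. IC holds (2186 ≥ -33.3).
Low-risk type: signal → 2748 − 74 × 12.7 = 1808.2; deviate to 0 → 2186. IC fails (1808.2 < 2186).
1 of 2 constraints hold, so this profile is not an equilibrium.

1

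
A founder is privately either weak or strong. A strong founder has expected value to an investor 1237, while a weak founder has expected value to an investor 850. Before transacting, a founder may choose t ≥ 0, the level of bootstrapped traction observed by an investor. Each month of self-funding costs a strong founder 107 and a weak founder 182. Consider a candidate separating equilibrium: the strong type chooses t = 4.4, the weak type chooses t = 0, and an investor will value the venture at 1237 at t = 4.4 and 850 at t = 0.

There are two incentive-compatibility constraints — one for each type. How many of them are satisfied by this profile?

Strong type: signal → 1237 − 107 × 4.4 = 766.2; deviate to 0 → 850. IC fails (766.2 < 850).
Weak type: stay at 0 → 850; mimic → 1237 − 182 × 4.4 = 436.2. IC holds (850 ≥ 436.2).
1 of 2 constraints hold, so this profile is not an equilibrium.

1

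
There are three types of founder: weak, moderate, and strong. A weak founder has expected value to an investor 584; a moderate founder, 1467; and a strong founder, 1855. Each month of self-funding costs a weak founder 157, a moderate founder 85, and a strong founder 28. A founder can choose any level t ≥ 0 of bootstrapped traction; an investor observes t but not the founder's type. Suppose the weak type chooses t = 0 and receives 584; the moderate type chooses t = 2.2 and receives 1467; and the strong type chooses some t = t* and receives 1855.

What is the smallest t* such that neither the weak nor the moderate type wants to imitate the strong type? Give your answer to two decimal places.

Moderate type (on-path payoff 1467 − 85×2.2 = 1280) won't mimic when 1280 ≥ 1855 − 85·t*, i.e. t* ≥ 6.76.
Weak type (on-path payoff 584) won't mimic when 584 ≥ 1855 − 157·t*, i.e. t* ≥ 8.10.
Both must hold, so t* = max(8.10, 6.76) = 8.10. The weak type's constraint binds.

8.10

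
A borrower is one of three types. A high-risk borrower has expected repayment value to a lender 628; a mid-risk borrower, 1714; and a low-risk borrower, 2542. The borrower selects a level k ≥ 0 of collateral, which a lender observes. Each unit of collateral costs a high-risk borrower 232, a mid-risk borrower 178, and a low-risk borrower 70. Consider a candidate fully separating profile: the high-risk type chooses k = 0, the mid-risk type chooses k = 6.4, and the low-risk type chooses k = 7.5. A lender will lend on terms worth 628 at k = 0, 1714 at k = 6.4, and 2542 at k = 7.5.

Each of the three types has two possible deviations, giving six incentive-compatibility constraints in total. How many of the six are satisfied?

3

Mid-risk (own payoff 1714 − 178×6.4 = 574.8): to k=0 gives 628 → profitable ✗; to k=7.5 gives 2542 − 178×7.5 = 1207 → profitable ✗.
Low-risk (own payoff 2542 − 70×7.5 = 2017): to k=0 gives 628 → no gain ✓; to k=6.4 gives 1714 − 70×6.4 = 1266 → no gain ✓.
High-risk (own payoff 628): to k=6.4 gives 1714 − 232×6.4 = 229.2 → no gain ✓; to k=7.5 gives 2542 − 232×7.5 = 802 → profitable ✗.
3 of the 6 constraints hold; not an equilibrium.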